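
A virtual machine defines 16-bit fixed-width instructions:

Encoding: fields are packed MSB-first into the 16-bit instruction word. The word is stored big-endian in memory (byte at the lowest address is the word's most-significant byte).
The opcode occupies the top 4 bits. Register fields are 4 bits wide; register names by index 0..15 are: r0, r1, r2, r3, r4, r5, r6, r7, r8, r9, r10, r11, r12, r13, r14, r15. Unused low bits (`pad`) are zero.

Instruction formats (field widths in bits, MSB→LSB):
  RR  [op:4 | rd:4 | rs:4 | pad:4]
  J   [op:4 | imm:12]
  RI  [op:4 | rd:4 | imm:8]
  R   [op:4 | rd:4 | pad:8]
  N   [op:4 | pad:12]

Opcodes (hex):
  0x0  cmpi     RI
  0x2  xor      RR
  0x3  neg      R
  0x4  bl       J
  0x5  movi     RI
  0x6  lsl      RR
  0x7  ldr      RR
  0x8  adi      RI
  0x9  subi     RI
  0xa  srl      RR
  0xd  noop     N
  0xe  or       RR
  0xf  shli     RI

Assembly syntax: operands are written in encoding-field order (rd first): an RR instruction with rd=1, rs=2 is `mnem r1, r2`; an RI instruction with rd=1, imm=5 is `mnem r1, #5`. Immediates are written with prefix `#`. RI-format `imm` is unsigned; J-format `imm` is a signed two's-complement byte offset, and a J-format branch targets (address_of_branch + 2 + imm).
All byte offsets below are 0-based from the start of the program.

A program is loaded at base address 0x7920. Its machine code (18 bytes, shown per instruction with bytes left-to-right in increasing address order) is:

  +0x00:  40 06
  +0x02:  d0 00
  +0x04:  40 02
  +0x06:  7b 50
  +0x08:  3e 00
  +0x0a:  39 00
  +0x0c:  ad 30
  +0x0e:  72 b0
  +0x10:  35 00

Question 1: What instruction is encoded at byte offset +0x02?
off 0x02: read d0 00 as big → 0xd000
  op=0xd000>>12=0xd ⇒ noop (N)

noop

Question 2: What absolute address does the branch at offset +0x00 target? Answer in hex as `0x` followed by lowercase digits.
+0x00: 40 06 ⇒ word 0x4006 (big)
  top 4b → 0x4 → bl [J]
  [11:0] imm=6 = #6
  target = base 0x7920 + off 0x00 + 2 + imm 6 = 0x7928

0x7928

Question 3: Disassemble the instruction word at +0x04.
bl #2

off 0x04: read 40 02 as big → 0x4002
  opcode bits[15:12]=0x4: bl/J
  [11:0] imm=2 = #2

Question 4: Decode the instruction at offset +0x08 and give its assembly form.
@+08  big-endian(3e 00) = 0x3e00
  op=0x3e00>>12=0x3 ⇒ neg (R)
  rd: (w>>8)&0xf=0xe → r14

neg r14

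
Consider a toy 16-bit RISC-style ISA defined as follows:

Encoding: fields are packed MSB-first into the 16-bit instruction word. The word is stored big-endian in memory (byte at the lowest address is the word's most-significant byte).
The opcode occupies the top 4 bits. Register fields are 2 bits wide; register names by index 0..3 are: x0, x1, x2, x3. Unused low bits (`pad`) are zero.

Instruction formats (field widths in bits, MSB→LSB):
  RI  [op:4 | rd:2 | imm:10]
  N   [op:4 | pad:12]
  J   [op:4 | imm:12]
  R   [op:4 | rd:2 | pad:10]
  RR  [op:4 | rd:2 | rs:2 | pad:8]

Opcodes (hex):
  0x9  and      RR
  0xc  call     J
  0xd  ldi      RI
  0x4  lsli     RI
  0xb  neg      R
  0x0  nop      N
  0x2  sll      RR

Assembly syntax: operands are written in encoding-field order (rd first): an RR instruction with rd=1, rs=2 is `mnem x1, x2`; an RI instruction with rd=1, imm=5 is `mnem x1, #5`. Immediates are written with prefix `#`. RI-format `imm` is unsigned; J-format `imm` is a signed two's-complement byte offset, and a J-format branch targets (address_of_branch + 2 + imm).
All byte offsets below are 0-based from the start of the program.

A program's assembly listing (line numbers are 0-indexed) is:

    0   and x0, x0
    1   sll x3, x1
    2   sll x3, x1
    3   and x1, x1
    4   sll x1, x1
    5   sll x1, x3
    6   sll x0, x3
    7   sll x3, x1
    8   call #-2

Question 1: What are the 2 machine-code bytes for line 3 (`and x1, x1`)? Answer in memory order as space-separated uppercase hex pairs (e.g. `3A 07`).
95 00

3. and fields op=0x9:4|rd=1:2|rs=1:2|pad=0:8 → word 9500h → 95 00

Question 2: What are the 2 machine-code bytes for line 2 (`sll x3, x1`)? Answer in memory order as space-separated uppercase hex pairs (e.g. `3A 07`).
2D 00

line 2 (sll): pack op=0x2:4|rd=3:2|rs=1:2|pad=0:8 = 0x2d00; big→ 2d 00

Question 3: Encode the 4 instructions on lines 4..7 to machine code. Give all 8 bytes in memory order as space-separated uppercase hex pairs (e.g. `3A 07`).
line 4 (sll): pack op=0x2:4|rd=1:2|rs=1:2|pad=0:8 = 0x2500; big→ 25 00
line 5 (sll): pack op=0x2:4|rd=1:2|rs=3:2|pad=0:8 = 0x2700; big→ 27 00
line 6 (sll): pack op=0x2:4|rd=0:2|rs=3:2|pad=0:8 = 0x2300; big→ 23 00
line 7 (sll): pack op=0x2:4|rd=3:2|rs=1:2|pad=0:8 = 0x2d00; big→ 2d 00

25 00 27 00 23 00 2D 00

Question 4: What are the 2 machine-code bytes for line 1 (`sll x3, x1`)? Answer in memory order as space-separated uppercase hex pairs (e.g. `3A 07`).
L1: sll op=0x2:4|rd=3:2|rs=1:2|pad=0:8 ⇒ 0x2d00 ⇒ big 2d 00

2D 00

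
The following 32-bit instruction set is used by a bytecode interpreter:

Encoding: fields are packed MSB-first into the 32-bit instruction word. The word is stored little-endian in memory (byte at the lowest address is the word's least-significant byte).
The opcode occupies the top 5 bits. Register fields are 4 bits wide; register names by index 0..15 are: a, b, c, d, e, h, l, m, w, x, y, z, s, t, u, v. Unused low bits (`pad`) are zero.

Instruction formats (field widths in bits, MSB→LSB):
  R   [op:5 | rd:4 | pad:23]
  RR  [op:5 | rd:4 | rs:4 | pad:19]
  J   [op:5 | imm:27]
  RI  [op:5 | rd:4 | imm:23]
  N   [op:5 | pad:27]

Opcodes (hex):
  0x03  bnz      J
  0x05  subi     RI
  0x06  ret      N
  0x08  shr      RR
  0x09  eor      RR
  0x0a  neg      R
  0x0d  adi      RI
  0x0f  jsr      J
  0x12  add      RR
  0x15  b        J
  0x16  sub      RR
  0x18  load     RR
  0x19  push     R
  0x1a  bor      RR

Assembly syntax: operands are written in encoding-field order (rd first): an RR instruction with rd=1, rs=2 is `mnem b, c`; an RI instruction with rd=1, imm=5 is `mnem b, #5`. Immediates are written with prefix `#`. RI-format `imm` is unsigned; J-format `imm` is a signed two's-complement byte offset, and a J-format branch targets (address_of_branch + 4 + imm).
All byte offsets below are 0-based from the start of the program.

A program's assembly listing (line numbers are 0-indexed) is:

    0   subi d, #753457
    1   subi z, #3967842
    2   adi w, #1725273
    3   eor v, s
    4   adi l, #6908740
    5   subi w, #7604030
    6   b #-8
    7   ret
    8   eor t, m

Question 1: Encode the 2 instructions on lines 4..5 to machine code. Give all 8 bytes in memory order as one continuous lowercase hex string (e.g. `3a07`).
446b696b3e07742c

L4: adi op=0xd:5|rd=6:4|imm=6908740:23 ⇒ 0x6b696b44 ⇒ little 44 6b 69 6b
L5: subi op=0x5:5|rd=8:4|imm=7604030:23 ⇒ 0x2c74073e ⇒ little 3e 07 74 2c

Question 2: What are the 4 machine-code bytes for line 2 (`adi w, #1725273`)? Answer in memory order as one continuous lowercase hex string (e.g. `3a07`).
L2: adi op=0xd:5|rd=8:4|imm=1725273:23 ⇒ 0x6c1a5359 ⇒ little 59 53 1a 6c

59531a6c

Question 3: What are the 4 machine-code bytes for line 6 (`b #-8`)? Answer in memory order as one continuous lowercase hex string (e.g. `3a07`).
f8ffffaf

line 6 (b): pack op=0x15:5|imm=-8:27 = 0xaffffff8; little→ f8 ff ff af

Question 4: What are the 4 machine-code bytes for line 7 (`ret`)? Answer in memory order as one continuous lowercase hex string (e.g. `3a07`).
7. ret fields op=0x6:5|pad=0:27 → word 30000000h → 00 00 00 30

00000030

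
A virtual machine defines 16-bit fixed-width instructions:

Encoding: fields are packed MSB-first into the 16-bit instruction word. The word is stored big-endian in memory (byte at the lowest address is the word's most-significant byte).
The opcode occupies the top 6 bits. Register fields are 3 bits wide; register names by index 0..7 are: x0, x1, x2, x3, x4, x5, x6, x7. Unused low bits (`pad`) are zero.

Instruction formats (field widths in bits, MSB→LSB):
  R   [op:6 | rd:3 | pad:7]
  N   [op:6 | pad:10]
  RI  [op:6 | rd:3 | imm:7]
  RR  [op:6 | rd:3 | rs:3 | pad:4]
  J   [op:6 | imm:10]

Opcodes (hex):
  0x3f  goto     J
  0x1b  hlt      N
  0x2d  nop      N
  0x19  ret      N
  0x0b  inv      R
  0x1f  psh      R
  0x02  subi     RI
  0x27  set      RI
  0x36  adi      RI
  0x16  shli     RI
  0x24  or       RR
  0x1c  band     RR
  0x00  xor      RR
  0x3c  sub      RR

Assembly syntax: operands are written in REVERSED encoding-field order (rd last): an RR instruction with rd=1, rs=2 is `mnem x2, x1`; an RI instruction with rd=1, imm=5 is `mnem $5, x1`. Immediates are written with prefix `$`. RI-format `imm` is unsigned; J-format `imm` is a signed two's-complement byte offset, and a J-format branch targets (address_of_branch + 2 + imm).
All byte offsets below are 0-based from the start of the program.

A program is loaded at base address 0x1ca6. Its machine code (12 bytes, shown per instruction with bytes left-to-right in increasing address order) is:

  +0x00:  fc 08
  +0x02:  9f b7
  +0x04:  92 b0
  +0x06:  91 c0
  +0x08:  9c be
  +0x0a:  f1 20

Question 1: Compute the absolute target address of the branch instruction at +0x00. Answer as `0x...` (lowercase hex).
0x1cb0

+0x00: fc 08 ⇒ word 0xfc08 (big)
  top 6b → 0x3f → goto [J]
  imm@[9:0]=0x8 ⇒ $8
  target = base 0x1ca6 + off 0x00 + 2 + imm 8 = 0x1cb0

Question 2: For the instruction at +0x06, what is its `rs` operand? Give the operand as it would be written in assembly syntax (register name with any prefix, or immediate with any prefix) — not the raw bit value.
x4

+0x06: 91 c0 ⇒ word 0x91c0 (big)
  op=0x91c0>>10=0x24 ⇒ or (RR)
  rd: (w>>7)&0x7=0x3 → x3
  rs: (w>>4)&0x7=0x4 → x4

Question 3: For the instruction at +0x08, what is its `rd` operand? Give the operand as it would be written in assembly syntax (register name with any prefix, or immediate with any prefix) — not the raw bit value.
x1

[08] 9c be → 0x9cbe
  top 6b → 0x27 → set [RI]
  [9:7] rd=1 = x1
  [6:0] imm=62 = $62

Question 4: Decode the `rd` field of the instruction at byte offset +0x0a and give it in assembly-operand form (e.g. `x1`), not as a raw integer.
off 0x0a: read f1 20 as big → 0xf120
  opcode bits[15:10]=0x3c: sub/RR
  rd@[9:7]=0x2 ⇒ x2
  rs@[6:4]=0x2 ⇒ x2

x2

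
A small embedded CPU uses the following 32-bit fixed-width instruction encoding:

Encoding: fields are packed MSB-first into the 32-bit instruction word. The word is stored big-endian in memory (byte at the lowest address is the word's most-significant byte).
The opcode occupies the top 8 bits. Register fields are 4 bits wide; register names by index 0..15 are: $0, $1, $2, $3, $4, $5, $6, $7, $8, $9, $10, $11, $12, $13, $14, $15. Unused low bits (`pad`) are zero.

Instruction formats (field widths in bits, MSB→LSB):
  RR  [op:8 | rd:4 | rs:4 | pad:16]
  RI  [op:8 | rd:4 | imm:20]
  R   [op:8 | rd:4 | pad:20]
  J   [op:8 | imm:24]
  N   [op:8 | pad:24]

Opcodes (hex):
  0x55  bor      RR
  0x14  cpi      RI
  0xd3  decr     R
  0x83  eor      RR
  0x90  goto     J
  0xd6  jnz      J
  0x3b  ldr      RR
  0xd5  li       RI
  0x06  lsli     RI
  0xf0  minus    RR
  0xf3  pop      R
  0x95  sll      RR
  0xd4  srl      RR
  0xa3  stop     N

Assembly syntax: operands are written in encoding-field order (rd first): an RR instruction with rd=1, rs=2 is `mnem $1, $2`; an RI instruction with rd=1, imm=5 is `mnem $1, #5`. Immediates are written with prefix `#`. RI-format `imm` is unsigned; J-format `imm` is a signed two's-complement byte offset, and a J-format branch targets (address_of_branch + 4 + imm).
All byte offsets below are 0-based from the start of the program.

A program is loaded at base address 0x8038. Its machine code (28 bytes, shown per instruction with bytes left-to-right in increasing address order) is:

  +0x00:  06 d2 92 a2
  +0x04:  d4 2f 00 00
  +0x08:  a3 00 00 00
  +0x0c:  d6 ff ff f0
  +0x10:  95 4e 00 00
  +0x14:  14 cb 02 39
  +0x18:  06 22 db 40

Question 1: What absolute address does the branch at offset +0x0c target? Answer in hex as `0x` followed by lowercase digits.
0x8038

[0c] d6 ff ff f0 → 0xd6fffff0
  opcode bits[31:24]=0xd6: jnz/J
  imm@[23:0]=0xfffff0 (s24→-16) ⇒ #-16
  target = base 0x8038 + off 0x0c + 4 + imm -16 = 0x8038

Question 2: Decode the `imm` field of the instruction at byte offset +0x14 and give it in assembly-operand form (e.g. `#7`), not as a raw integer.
#721465

[14] 14 cb 02 39 → 0x14cb0239
  top 8b → 0x14 → cpi [RI]
  rd: (w>>20)&0xf=0xc → $12
  imm: (w>>0)&0xfffff=0xb0239 → #721465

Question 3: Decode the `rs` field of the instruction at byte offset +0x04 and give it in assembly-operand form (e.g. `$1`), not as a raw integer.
$15

+0x04: d4 2f 00 00 ⇒ word 0xd42f0000 (big)
  op=0xd42f0000>>24=0xd4 ⇒ srl (RR)
  rd: (w>>20)&0xf=0x2 → $2
  rs: (w>>16)&0xf=0xf → $15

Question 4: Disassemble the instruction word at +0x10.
sll $4, $14

+0x10: 95 4e 00 00 ⇒ word 0x954e0000 (big)
  opcode bits[31:24]=0x95: sll/RR
  [23:20] rd=4 = $4
  [19:16] rs=14 = $14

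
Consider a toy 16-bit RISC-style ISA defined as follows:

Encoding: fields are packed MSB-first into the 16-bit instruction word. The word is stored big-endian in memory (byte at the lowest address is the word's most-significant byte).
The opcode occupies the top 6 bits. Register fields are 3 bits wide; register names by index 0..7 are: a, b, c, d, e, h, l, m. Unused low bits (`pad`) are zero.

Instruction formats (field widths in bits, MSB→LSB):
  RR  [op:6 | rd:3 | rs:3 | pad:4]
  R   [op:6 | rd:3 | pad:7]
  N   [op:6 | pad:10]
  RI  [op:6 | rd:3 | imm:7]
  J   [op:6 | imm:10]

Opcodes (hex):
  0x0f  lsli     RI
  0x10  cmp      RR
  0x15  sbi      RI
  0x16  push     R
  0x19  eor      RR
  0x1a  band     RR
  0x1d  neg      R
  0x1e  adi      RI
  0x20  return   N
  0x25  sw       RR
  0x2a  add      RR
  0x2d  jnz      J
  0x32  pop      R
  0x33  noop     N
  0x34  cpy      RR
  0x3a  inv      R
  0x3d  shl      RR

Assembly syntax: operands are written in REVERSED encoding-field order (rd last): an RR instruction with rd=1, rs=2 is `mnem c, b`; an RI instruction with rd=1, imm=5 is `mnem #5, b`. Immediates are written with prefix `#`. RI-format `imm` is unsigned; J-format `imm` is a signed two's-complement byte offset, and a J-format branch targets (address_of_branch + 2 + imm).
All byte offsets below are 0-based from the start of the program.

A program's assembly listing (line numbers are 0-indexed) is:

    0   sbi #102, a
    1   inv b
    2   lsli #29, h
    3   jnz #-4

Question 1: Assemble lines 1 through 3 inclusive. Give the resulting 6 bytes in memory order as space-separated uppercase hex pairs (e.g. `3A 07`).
E8 80 3E 9D B7 FC

1. inv fields op=0x3a:6|rd=1:3|pad=0:7 → word e880h → e8 80
2. lsli fields op=0xf:6|rd=5:3|imm=29:7 → word 3e9dh → 3e 9d
3. jnz fields op=0x2d:6|imm=-4:10 → word b7fch → b7 fc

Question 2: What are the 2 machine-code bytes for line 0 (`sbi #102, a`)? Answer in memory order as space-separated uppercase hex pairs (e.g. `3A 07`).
0. sbi fields op=0x15:6|rd=0:3|imm=102:7 → word 5466h → 54 66

54 66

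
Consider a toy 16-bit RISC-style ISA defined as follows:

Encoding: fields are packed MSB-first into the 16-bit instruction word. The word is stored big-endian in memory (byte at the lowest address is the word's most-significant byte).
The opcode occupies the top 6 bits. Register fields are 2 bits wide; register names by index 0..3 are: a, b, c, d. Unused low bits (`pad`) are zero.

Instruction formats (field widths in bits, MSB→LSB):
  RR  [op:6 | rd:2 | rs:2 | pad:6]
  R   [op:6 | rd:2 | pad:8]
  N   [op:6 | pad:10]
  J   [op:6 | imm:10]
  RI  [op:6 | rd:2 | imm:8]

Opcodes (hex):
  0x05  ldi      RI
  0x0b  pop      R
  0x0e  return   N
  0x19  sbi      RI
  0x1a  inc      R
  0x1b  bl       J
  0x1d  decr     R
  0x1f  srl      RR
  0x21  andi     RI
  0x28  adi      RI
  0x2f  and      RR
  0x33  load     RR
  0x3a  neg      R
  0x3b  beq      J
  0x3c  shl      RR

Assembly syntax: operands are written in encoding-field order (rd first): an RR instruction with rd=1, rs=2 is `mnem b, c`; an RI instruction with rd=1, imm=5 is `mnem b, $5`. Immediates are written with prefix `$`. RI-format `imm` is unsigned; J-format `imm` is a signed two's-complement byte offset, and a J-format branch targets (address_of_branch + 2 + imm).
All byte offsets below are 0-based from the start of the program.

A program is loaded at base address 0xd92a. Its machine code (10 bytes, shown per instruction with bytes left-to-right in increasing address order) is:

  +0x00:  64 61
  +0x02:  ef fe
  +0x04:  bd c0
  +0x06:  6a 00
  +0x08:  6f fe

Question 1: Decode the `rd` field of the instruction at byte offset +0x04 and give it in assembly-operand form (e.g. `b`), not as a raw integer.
b

@+04  big-endian(bd c0) = 0xbdc0
  top 6b → 0x2f → and [RR]
  [9:8] rd=1 = b
  [7:6] rs=3 = d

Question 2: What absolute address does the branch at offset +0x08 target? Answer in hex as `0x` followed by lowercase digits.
0xd932

@+08  big-endian(6f fe) = 0x6ffe
  opcode bits[15:10]=0x1b: bl/J
  imm@[9:0]=0x3fe (s10→-2) ⇒ $-2
  target = base 0xd92a + off 0x08 + 2 + imm -2 = 0xd932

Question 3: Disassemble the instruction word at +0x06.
@+06  big-endian(6a 00) = 0x6a00
  op=0x6a00>>10=0x1a ⇒ inc (R)
  rd: (w>>8)&0x3=0x2 → c

inc c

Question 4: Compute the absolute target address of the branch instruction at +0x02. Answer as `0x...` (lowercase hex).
off 0x02: read ef fe as big → 0xeffe
  top 6b → 0x3b → beq [J]
  [9:0] imm=1022 (s10→-2) = $-2
  target = base 0xd92a + off 0x02 + 2 + imm -2 = 0xd92c

0xd92c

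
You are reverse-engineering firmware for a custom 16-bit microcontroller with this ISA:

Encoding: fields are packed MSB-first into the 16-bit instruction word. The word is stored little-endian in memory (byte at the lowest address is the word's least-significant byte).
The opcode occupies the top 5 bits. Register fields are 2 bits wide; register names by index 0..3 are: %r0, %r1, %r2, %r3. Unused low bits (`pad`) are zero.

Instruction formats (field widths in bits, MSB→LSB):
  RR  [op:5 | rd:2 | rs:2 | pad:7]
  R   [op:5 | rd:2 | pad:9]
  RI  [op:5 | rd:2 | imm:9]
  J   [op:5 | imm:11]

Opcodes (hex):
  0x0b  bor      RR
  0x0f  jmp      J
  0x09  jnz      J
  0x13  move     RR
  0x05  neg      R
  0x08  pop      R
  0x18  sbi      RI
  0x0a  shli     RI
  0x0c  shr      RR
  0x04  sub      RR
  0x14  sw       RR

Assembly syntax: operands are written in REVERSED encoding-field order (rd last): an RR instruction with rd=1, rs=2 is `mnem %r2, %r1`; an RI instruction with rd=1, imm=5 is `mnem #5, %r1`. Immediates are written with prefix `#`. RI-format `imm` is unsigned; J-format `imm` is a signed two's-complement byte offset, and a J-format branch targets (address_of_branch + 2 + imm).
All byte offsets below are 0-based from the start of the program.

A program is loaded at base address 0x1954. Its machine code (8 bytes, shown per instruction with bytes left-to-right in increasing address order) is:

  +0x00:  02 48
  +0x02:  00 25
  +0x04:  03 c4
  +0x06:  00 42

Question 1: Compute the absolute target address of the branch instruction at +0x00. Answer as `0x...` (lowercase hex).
0x1958

@+00  little-endian(02 48) = 0x4802
  top 5b → 0x9 → jnz [J]
  imm: (w>>0)&0x7ff=0x2 → #2
  target = base 0x1954 + off 0x00 + 2 + imm 2 = 0x1958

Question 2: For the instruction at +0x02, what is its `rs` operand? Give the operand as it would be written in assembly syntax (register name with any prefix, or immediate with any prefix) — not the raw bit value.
[02] 00 25 → 0x2500
  top 5b → 0x4 → sub [RR]
  [10:9] rd=2 = %r2
  [8:7] rs=2 = %r2

%r2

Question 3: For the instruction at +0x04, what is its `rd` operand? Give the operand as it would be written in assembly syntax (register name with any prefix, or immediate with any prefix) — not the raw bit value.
off 0x04: read 03 c4 as little → 0xc403
  opcode bits[15:11]=0x18: sbi/RI
  rd: (w>>9)&0x3=0x2 → %r2
  imm: (w>>0)&0x1ff=0x3 → #3

%r2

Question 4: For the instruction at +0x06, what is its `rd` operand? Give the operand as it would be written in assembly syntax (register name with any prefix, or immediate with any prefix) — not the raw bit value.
%r1

+0x06: 00 42 ⇒ word 0x4200 (little)
  opcode bits[15:11]=0x8: pop/R
  [10:9] rd=1 = %r1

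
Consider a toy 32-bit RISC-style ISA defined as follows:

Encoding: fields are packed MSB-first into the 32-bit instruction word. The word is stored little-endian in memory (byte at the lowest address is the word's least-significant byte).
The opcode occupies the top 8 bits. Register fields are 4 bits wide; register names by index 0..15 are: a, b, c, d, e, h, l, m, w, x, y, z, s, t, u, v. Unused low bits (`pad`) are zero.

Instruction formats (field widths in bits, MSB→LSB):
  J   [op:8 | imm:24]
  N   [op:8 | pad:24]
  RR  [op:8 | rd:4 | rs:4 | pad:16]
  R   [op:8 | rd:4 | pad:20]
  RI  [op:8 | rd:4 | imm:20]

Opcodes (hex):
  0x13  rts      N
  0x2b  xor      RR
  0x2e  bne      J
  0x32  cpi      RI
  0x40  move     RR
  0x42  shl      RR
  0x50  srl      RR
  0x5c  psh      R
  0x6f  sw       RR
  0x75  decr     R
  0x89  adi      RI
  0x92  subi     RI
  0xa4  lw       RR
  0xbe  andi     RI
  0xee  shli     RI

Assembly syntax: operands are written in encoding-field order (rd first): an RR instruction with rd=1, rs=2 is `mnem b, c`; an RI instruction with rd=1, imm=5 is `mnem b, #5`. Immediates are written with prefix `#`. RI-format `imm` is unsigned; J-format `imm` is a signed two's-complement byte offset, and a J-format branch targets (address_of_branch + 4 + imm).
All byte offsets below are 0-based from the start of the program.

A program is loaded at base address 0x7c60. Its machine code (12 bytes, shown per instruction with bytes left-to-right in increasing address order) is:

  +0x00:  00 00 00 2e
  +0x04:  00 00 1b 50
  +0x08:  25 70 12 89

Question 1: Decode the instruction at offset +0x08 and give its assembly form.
+0x08: 25 70 12 89 ⇒ word 0x89127025 (little)
  opcode bits[31:24]=0x89: adi/RI
  [23:20] rd=1 = b
  [19:0] imm=159781 = #159781

adi b, #159781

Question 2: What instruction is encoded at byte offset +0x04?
@+04  little-endian(00 00 1b 50) = 0x501b0000
  opcode bits[31:24]=0x50: srl/RR
  rd: (w>>20)&0xf=0x1 → b
  rs: (w>>16)&0xf=0xb → z

srl b, z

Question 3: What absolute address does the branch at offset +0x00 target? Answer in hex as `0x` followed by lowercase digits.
0x7c64

[00] 00 00 00 2e → 0x2e000000
  top 8b → 0x2e → bne [J]
  imm@[23:0]=0x0 ⇒ #0
  target = base 0x7c60 + off 0x00 + 4 + imm 0 = 0x7c64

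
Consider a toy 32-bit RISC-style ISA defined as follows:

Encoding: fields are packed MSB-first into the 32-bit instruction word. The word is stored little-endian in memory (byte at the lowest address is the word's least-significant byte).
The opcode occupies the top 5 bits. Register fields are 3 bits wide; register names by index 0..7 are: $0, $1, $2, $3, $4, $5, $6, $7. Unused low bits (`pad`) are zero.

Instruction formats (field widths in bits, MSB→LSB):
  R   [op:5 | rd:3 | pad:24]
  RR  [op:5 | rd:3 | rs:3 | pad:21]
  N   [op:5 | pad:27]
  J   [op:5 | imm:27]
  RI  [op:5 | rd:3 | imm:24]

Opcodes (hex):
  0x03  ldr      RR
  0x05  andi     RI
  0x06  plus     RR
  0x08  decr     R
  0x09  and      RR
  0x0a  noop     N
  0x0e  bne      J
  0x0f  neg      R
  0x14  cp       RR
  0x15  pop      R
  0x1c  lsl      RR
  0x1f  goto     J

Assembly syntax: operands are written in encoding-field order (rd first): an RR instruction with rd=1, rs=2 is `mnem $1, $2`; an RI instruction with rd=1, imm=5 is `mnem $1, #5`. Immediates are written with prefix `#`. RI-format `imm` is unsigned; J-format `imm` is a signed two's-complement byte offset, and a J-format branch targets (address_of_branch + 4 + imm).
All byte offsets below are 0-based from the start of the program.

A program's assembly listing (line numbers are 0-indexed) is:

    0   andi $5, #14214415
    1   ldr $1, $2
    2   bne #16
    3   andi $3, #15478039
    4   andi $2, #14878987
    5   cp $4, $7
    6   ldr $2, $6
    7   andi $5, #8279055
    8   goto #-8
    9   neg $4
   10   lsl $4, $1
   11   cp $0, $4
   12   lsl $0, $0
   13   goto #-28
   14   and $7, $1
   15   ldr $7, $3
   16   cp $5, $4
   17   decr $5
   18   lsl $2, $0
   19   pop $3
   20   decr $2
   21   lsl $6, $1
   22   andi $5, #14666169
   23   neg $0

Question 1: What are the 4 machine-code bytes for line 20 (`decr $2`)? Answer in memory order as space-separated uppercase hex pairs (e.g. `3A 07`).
L20: decr op=0x8:5|rd=2:3|pad=0:24 ⇒ 0x42000000 ⇒ little 00 00 00 42

00 00 00 42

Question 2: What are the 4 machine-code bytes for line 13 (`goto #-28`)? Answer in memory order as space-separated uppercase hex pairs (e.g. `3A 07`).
13. goto fields op=0x1f:5|imm=-28:27 → word ffffffe4h → e4 ff ff ff

E4 FF FF FF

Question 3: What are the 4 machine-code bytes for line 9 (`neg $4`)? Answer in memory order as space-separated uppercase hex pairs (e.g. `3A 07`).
00 00 00 7C

L9: neg op=0xf:5|rd=4:3|pad=0:24 ⇒ 0x7c000000 ⇒ little 00 00 00 7c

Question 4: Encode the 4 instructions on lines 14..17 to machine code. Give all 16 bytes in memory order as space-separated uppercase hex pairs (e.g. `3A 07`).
00 00 20 4F 00 00 60 1F 00 00 80 A5 00 00 00 45

14. and fields op=0x9:5|rd=7:3|rs=1:3|pad=0:21 → word 4f200000h → 00 00 20 4f
15. ldr fields op=0x3:5|rd=7:3|rs=3:3|pad=0:21 → word 1f600000h → 00 00 60 1f
16. cp fields op=0x14:5|rd=5:3|rs=4:3|pad=0:21 → word a5800000h → 00 00 80 a5
17. decr fields op=0x8:5|rd=5:3|pad=0:24 → word 45000000h → 00 00 00 45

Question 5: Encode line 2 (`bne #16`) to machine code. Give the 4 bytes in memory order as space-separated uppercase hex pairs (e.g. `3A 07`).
L2: bne op=0xe:5|imm=16:27 ⇒ 0x70000010 ⇒ little 10 00 00 70

10 00 00 70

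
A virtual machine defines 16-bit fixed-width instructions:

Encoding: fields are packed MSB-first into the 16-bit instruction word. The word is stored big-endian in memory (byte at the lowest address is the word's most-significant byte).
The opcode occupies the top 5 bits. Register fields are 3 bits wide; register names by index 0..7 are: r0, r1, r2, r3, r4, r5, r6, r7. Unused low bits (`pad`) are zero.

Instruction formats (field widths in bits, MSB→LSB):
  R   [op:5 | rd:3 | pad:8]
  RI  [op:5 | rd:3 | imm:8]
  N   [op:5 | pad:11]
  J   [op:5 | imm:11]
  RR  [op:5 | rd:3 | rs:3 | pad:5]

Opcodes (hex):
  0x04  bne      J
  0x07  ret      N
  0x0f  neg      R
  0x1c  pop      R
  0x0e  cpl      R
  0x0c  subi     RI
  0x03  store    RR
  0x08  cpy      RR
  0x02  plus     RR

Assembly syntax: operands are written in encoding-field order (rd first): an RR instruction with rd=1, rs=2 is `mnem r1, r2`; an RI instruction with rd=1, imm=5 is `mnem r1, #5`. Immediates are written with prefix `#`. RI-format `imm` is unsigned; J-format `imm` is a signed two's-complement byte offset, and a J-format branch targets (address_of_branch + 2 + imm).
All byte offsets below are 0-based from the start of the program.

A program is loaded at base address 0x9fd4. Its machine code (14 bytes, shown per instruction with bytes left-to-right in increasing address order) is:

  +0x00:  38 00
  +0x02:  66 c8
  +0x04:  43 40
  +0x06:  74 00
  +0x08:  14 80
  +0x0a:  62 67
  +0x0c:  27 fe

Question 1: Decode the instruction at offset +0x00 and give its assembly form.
+0x00: 38 00 ⇒ word 0x3800 (big)
  top 5b → 0x7 → ret [N]

ret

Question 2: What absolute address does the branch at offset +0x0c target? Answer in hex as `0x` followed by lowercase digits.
[0c] 27 fe → 0x27fe
  op=0x27fe>>11=0x4 ⇒ bne (J)
  imm@[10:0]=0x7fe (s11→-2) ⇒ #-2
  target = base 0x9fd4 + off 0x0c + 2 + imm -2 = 0x9fe0

0x9fe0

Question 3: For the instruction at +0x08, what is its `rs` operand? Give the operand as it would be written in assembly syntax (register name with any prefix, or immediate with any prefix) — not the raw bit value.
@+08  big-endian(14 80) = 0x1480
  op=0x1480>>11=0x2 ⇒ plus (RR)
  [10:8] rd=4 = r4
  [7:5] rs=4 = r4

r4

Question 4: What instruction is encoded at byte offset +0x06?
cpl r4

[06] 74 00 → 0x7400
  opcode bits[15:11]=0xe: cpl/R
  rd@[10:8]=0x4 ⇒ r4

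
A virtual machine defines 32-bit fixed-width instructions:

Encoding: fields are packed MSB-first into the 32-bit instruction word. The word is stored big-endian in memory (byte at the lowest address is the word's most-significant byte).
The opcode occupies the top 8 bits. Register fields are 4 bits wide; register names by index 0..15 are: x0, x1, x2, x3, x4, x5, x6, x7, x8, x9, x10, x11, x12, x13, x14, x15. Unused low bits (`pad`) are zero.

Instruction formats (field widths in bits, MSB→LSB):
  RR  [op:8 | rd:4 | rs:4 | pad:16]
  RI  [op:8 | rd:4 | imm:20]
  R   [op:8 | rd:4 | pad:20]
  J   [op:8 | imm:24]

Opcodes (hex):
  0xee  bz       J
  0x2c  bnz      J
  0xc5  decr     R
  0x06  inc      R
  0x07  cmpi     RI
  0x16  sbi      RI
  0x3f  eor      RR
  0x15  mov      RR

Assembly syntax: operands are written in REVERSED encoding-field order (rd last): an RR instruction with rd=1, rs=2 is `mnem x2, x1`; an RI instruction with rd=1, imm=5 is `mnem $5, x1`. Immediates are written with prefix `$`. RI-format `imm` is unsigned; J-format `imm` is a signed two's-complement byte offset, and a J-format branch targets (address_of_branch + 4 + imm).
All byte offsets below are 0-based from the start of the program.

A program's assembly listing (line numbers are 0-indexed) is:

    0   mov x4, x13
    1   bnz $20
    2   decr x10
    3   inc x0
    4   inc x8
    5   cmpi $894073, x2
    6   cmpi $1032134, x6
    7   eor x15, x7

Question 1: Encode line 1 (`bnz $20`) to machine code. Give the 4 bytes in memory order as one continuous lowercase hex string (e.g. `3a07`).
2c000014

line 1 (bnz): pack op=0x2c:8|imm=20:24 = 0x2c000014; big→ 2c 00 00 14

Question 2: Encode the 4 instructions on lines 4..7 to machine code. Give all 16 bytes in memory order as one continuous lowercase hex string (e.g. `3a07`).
06800000072da479076fbfc63f7f0000

L4: inc op=0x6:8|rd=8:4|pad=0:20 ⇒ 0x06800000 ⇒ big 06 80 00 00
L5: cmpi op=0x7:8|rd=2:4|imm=894073:20 ⇒ 0x072da479 ⇒ big 07 2d a4 79
L6: cmpi op=0x7:8|rd=6:4|imm=1032134:20 ⇒ 0x076fbfc6 ⇒ big 07 6f bf c6
L7: eor op=0x3f:8|rd=7:4|rs=15:4|pad=0:16 ⇒ 0x3f7f0000 ⇒ big 3f 7f 00 00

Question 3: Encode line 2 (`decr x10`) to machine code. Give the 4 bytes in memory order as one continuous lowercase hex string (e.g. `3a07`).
2. decr fields op=0xc5:8|rd=10:4|pad=0:20 → word c5a00000h → c5 a0 00 00

c5a00000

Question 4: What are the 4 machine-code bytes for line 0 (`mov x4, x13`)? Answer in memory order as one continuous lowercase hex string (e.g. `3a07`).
0. mov fields op=0x15:8|rd=13:4|rs=4:4|pad=0:16 → word 15d40000h → 15 d4 00 00

15d40000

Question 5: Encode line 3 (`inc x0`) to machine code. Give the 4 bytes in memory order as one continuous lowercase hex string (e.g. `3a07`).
L3: inc op=0x6:8|rd=0:4|pad=0:20 ⇒ 0x06000000 ⇒ big 06 00 00 00

06000000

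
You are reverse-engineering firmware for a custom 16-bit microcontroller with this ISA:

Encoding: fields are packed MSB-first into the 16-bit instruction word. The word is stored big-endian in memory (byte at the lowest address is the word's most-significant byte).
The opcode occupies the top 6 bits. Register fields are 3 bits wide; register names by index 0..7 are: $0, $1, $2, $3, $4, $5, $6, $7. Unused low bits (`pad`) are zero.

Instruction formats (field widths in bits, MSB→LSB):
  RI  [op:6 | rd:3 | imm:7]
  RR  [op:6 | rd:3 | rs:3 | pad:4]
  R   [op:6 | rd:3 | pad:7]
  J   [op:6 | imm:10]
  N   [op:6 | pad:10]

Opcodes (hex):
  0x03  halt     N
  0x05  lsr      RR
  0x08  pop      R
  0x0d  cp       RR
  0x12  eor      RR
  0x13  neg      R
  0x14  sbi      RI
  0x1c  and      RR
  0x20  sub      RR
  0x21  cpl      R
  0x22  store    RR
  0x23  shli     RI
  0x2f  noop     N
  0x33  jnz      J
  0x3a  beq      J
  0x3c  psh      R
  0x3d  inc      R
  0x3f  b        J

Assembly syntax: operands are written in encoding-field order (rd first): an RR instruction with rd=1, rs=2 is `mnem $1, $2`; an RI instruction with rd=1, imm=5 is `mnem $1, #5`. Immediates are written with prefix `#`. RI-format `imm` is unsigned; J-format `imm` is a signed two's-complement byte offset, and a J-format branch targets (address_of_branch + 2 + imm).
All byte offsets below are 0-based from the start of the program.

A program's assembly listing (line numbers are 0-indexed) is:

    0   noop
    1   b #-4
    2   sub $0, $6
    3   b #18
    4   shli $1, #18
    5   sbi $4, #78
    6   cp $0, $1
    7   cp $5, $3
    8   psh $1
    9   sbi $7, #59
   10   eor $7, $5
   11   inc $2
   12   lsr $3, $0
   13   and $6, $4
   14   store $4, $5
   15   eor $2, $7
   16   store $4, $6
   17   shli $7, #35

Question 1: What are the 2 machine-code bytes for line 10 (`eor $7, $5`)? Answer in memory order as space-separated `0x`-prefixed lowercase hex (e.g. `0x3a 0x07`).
0x4b 0xd0

L10: eor op=0x12:6|rd=7:3|rs=5:3|pad=0:4 ⇒ 0x4bd0 ⇒ big 4b d0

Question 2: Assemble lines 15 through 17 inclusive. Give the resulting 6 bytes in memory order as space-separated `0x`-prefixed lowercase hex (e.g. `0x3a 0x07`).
L15: eor op=0x12:6|rd=2:3|rs=7:3|pad=0:4 ⇒ 0x4970 ⇒ big 49 70
L16: store op=0x22:6|rd=4:3|rs=6:3|pad=0:4 ⇒ 0x8a60 ⇒ big 8a 60
L17: shli op=0x23:6|rd=7:3|imm=35:7 ⇒ 0x8fa3 ⇒ big 8f a3

0x49 0x70 0x8a 0x60 0x8f 0xa3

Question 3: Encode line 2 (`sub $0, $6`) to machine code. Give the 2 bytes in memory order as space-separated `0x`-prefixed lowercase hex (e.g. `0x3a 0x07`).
0x80 0x60

L2: sub op=0x20:6|rd=0:3|rs=6:3|pad=0:4 ⇒ 0x8060 ⇒ big 80 60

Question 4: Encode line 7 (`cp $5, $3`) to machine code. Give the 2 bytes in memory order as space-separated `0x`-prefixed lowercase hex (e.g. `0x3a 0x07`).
0x36 0xb0

L7: cp op=0xd:6|rd=5:3|rs=3:3|pad=0:4 ⇒ 0x36b0 ⇒ big 36 b0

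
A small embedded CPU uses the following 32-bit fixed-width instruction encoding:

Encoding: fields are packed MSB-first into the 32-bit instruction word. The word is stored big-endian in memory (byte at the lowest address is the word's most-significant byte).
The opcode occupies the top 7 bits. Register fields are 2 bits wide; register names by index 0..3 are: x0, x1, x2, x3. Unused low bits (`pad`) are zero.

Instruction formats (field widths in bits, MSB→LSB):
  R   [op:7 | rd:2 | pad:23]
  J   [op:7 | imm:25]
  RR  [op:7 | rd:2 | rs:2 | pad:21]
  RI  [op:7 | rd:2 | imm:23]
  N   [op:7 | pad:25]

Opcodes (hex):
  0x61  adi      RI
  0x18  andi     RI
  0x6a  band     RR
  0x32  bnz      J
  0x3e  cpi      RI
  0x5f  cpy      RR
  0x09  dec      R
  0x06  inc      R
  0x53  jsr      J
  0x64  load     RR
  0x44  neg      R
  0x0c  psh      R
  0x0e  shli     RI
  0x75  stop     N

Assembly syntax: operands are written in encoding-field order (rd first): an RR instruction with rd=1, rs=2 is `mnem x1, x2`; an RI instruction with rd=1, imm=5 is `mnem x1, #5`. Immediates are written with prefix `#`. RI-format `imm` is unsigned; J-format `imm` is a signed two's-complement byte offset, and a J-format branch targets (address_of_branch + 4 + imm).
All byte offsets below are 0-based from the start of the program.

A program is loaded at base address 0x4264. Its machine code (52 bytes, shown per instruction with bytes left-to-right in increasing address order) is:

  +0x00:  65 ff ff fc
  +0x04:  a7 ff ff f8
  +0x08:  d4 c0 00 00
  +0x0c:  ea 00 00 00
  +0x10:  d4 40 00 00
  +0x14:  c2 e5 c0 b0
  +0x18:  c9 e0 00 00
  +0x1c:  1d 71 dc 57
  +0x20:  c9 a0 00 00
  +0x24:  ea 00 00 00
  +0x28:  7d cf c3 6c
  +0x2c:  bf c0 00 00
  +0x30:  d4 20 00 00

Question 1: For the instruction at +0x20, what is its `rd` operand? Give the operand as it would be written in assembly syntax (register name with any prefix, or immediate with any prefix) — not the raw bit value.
@+20  big-endian(c9 a0 00 00) = 0xc9a00000
  top 7b → 0x64 → load [RR]
  rd@[24:23]=0x3 ⇒ x3
  rs@[22:21]=0x1 ⇒ x1

x3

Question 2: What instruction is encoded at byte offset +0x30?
[30] d4 20 00 00 → 0xd4200000
  opcode bits[31:25]=0x6a: band/RR
  rd: (w>>23)&0x3=0x0 → x0
  rs: (w>>21)&0x3=0x1 → x1

band x0, x1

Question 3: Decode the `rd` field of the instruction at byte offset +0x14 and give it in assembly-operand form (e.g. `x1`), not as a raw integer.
x1

off 0x14: read c2 e5 c0 b0 as big → 0xc2e5c0b0
  top 7b → 0x61 → adi [RI]
  rd@[24:23]=0x1 ⇒ x1
  imm@[22:0]=0x65c0b0 ⇒ #6668464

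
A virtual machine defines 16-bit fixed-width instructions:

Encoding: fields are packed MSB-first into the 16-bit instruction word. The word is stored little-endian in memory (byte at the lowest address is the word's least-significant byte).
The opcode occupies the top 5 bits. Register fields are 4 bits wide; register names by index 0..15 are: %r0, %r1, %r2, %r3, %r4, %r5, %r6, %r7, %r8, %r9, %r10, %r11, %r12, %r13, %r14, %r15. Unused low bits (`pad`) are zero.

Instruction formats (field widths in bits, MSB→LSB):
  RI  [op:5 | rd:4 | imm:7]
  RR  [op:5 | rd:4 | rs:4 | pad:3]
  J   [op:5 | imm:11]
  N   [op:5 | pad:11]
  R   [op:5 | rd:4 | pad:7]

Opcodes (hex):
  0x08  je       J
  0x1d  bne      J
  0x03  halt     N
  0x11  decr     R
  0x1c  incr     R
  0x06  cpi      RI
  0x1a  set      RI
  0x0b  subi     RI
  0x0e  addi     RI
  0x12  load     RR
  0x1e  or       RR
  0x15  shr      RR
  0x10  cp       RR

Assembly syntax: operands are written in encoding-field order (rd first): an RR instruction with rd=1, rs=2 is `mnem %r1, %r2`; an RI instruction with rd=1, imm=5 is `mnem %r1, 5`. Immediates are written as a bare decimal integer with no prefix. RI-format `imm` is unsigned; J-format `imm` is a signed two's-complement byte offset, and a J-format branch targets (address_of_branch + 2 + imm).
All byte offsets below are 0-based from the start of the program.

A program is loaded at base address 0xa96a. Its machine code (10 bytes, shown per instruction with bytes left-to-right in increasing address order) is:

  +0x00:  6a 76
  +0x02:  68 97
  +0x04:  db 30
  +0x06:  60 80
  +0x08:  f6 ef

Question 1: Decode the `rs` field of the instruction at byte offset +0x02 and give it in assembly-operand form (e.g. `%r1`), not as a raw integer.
%r13

[02] 68 97 → 0x9768
  op=0x9768>>11=0x12 ⇒ load (RR)
  [10:7] rd=14 = %r14
  [6:3] rs=13 = %r13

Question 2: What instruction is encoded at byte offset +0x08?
off 0x08: read f6 ef as little → 0xeff6
  opcode bits[15:11]=0x1d: bne/J
  imm@[10:0]=0x7f6 (s11→-10) ⇒ -10

bne -10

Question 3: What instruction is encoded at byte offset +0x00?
addi %r12, 106

off 0x00: read 6a 76 as little → 0x766a
  op=0x766a>>11=0xe ⇒ addi (RI)
  rd@[10:7]=0xc ⇒ %r12
  imm@[6:0]=0x6a ⇒ 106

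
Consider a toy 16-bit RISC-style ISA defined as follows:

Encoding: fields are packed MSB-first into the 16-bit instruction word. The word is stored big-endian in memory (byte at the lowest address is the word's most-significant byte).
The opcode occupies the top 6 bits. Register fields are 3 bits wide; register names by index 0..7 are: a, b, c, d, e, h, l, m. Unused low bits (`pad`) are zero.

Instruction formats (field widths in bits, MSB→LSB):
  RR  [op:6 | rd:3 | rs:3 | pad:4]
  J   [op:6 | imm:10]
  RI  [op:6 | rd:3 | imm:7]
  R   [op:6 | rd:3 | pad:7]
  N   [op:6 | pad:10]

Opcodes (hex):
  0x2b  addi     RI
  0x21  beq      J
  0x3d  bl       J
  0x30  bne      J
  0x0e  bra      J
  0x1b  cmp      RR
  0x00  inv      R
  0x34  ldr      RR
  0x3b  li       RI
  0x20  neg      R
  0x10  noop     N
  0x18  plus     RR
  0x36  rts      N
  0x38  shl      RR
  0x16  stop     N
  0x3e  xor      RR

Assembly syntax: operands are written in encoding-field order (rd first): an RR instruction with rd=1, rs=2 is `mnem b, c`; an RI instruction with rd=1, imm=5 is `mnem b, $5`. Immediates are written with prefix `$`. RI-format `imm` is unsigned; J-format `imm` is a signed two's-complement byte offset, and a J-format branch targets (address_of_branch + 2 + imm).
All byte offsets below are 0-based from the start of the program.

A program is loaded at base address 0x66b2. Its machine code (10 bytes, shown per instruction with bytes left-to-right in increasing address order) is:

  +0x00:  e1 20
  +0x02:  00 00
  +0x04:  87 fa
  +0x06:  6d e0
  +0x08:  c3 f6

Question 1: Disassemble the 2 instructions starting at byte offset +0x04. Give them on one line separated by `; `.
[04] 87 fa → 0x87fa
  top 6b → 0x21 → beq [J]
  imm@[9:0]=0x3fa (s10→-6) ⇒ $-6
[06] 6d e0 → 0x6de0
  top 6b → 0x1b → cmp [RR]
  rd@[9:7]=0x3 ⇒ d
  rs@[6:4]=0x6 ⇒ l

beq $-6; cmp d, l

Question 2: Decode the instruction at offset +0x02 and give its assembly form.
inv a

off 0x02: read 00 00 as big → 0x0000
  top 6b → 0x0 → inv [R]
  rd: (w>>7)&0x7=0x0 → a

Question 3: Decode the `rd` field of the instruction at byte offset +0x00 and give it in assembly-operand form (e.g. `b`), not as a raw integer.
c

off 0x00: read e1 20 as big → 0xe120
  top 6b → 0x38 → shl [RR]
  rd: (w>>7)&0x7=0x2 → c
  rs: (w>>4)&0x7=0x2 → c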